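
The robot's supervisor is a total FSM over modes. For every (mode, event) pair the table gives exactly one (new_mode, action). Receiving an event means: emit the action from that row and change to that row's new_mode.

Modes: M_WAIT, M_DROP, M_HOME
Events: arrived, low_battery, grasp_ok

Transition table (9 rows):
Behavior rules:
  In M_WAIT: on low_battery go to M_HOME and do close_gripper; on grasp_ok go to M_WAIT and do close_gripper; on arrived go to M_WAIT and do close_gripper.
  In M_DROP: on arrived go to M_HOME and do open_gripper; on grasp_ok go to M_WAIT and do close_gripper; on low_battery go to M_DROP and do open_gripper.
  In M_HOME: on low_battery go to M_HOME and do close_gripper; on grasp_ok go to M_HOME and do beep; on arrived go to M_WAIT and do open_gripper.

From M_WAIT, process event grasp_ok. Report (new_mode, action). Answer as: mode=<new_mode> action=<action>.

current mode = M_WAIT; filter table to that mode:
  (M_WAIT, low_battery) → (M_HOME, close_gripper)
  (M_WAIT, grasp_ok) → (M_WAIT, close_gripper)  ← event matches
  (M_WAIT, arrived) → (M_WAIT, close_gripper)
event = grasp_ok selects (M_WAIT, close_gripper)

mode=M_WAIT action=close_gripper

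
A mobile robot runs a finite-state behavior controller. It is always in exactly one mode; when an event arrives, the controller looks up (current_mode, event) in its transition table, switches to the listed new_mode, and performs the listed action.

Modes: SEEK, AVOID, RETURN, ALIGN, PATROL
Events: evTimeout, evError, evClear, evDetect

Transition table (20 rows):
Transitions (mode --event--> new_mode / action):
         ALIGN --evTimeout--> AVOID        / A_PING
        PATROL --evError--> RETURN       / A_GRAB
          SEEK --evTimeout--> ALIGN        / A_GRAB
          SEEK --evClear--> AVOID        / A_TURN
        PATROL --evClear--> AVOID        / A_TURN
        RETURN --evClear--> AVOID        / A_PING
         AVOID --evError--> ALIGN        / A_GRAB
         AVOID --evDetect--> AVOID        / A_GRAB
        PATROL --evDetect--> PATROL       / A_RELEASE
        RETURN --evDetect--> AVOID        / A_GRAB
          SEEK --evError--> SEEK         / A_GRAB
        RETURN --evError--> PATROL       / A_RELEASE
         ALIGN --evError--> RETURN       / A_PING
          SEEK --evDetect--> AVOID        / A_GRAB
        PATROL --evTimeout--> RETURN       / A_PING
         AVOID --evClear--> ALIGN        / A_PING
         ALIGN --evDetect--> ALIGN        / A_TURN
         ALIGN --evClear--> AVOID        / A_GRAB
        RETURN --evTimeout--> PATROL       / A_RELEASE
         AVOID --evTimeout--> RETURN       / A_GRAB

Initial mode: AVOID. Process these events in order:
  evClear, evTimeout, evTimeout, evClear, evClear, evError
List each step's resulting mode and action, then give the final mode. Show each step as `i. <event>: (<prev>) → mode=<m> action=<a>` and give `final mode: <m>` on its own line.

final mode: RETURN

1. evClear: (AVOID) → mode=ALIGN action=A_PING
2. evTimeout: (ALIGN) → mode=AVOID action=A_PING
3. evTimeout: (AVOID) → mode=RETURN action=A_GRAB
4. evClear: (RETURN) → mode=AVOID action=A_PING
5. evClear: (AVOID) → mode=ALIGN action=A_PING
6. evError: (ALIGN) → mode=RETURN action=A_PING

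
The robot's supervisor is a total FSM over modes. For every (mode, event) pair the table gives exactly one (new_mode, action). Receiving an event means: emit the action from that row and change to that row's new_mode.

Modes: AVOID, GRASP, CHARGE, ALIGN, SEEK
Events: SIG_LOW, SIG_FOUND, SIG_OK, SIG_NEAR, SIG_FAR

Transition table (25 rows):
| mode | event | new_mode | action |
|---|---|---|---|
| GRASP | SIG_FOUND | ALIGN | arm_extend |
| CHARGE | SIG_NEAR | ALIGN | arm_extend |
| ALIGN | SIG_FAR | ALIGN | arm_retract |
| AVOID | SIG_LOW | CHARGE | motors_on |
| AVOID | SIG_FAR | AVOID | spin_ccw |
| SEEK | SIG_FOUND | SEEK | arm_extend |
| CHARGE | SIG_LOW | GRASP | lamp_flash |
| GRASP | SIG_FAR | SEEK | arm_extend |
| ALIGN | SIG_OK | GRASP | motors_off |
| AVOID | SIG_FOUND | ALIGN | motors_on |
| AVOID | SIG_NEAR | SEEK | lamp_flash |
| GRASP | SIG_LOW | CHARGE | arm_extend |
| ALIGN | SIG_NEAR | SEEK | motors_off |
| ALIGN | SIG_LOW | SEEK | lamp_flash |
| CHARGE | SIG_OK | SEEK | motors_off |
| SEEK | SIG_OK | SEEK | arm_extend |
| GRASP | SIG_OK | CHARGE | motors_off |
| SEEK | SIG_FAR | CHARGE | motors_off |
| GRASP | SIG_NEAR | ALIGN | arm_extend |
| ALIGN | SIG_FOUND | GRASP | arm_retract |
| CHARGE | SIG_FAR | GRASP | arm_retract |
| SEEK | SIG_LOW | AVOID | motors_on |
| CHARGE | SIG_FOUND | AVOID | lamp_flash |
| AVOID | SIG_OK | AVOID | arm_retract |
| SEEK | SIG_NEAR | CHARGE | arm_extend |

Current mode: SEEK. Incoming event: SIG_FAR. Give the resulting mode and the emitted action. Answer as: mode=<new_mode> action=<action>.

current mode = SEEK; filter table to that mode:
  (SEEK, SIG_FOUND) → (SEEK, arm_extend)
  (SEEK, SIG_OK) → (SEEK, arm_extend)
  (SEEK, SIG_FAR) → (CHARGE, motors_off)  ← event matches
  (SEEK, SIG_LOW) → (AVOID, motors_on)
  (SEEK, SIG_NEAR) → (CHARGE, arm_extend)
event = SIG_FAR selects (CHARGE, motors_off)

mode=CHARGE action=motors_off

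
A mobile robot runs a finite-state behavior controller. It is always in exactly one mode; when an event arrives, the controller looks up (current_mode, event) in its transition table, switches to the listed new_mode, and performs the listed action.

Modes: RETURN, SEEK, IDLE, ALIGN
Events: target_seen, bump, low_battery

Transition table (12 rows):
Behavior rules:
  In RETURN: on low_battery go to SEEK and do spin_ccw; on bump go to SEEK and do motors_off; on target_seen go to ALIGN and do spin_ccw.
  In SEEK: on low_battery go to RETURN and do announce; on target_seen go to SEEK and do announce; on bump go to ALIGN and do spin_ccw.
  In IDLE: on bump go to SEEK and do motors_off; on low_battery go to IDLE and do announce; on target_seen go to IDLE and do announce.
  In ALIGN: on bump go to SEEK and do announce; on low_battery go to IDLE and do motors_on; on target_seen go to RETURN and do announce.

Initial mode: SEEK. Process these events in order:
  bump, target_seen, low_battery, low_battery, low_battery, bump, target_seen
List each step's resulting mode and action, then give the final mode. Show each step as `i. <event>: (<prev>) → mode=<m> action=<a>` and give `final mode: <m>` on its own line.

1. bump: (SEEK) → mode=ALIGN action=spin_ccw
2. target_seen: (ALIGN) → mode=RETURN action=announce
3. low_battery: (RETURN) → mode=SEEK action=spin_ccw
4. low_battery: (SEEK) → mode=RETURN action=announce
5. low_battery: (RETURN) → mode=SEEK action=spin_ccw
6. bump: (SEEK) → mode=ALIGN action=spin_ccw
7. target_seen: (ALIGN) → mode=RETURN action=announce

final mode: RETURN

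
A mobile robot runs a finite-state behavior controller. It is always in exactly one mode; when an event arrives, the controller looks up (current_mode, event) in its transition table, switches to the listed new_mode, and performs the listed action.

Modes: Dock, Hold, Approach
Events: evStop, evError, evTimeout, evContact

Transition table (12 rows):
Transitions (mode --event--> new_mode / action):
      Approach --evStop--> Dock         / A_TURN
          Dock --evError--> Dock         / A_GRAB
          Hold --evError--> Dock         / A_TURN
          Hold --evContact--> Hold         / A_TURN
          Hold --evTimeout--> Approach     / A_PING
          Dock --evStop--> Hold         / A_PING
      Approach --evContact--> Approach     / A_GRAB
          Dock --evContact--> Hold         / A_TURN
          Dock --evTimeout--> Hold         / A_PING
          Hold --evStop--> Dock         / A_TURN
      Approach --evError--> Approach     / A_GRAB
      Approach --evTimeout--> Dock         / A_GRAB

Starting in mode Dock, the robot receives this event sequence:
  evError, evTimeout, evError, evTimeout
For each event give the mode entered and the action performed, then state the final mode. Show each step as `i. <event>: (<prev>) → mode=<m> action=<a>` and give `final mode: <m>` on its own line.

final mode: Hold

1. evError: (Dock) → mode=Dock action=A_GRAB
2. evTimeout: (Dock) → mode=Hold action=A_PING
3. evError: (Hold) → mode=Dock action=A_TURN
4. evTimeout: (Dock) → mode=Hold action=A_PING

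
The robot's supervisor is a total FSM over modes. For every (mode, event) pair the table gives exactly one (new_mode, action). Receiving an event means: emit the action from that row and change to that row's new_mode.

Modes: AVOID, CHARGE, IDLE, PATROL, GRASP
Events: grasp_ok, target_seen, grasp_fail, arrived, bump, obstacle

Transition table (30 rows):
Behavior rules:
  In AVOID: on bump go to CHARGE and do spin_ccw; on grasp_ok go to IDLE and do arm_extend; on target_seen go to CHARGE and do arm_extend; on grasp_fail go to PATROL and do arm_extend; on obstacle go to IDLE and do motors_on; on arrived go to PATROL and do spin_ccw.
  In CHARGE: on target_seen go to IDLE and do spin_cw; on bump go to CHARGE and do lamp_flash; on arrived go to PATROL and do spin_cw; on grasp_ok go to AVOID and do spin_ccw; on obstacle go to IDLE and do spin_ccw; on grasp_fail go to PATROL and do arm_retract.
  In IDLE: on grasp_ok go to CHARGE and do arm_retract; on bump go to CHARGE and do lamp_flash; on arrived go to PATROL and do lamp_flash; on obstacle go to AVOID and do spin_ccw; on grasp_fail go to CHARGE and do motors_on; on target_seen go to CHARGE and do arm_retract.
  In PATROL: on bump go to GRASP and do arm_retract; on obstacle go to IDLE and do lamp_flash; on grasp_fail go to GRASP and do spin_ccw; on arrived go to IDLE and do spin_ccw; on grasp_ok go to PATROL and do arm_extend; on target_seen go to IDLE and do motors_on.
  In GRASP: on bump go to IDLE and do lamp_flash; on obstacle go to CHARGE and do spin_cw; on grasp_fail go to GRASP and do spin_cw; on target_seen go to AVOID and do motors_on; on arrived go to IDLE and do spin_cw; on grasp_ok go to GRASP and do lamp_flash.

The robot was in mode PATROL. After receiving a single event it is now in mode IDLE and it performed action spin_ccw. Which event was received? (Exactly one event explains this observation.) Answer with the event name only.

arrived

try grasp_ok: (PATROL, grasp_ok) → (PATROL, arm_extend)
try target_seen: (PATROL, target_seen) → (IDLE, motors_on)
try grasp_fail: (PATROL, grasp_fail) → (GRASP, spin_ccw)
try arrived: (PATROL, arrived) → (IDLE, spin_ccw)  ← matches
try bump: (PATROL, bump) → (GRASP, arm_retract)
try obstacle: (PATROL, obstacle) → (IDLE, lamp_flash)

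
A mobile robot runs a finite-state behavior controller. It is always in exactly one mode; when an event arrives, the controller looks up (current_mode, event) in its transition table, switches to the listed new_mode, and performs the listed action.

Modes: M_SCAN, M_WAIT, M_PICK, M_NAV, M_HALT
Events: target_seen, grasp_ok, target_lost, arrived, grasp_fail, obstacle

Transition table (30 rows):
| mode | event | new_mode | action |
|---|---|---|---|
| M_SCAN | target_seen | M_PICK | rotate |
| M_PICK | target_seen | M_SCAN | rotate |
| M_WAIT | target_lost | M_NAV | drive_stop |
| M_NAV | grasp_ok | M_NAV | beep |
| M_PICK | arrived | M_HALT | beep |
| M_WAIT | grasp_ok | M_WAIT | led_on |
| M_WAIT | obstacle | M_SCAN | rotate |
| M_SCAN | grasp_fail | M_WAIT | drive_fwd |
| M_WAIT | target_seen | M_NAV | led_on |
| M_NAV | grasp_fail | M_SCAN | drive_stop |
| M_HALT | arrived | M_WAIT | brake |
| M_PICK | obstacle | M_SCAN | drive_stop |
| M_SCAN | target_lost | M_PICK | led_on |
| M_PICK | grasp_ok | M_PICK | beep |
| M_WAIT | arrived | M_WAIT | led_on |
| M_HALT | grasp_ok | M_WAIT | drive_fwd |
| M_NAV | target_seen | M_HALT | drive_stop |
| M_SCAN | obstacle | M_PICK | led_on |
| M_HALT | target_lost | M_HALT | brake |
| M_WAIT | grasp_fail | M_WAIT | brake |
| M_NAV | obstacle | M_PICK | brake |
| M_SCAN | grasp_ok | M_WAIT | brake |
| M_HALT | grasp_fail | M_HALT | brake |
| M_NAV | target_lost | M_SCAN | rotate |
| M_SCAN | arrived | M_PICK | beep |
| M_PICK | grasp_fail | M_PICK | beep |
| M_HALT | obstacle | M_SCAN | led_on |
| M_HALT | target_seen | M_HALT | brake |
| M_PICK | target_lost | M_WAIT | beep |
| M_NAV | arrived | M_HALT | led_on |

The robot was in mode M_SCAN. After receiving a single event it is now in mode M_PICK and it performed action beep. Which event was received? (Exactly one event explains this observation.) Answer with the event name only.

arrived

try target_seen: (M_SCAN, target_seen) → (M_PICK, rotate)
try grasp_ok: (M_SCAN, grasp_ok) → (M_WAIT, brake)
try target_lost: (M_SCAN, target_lost) → (M_PICK, led_on)
try arrived: (M_SCAN, arrived) → (M_PICK, beep)  ← matches
try grasp_fail: (M_SCAN, grasp_fail) → (M_WAIT, drive_fwd)
try obstacle: (M_SCAN, obstacle) → (M_PICK, led_on)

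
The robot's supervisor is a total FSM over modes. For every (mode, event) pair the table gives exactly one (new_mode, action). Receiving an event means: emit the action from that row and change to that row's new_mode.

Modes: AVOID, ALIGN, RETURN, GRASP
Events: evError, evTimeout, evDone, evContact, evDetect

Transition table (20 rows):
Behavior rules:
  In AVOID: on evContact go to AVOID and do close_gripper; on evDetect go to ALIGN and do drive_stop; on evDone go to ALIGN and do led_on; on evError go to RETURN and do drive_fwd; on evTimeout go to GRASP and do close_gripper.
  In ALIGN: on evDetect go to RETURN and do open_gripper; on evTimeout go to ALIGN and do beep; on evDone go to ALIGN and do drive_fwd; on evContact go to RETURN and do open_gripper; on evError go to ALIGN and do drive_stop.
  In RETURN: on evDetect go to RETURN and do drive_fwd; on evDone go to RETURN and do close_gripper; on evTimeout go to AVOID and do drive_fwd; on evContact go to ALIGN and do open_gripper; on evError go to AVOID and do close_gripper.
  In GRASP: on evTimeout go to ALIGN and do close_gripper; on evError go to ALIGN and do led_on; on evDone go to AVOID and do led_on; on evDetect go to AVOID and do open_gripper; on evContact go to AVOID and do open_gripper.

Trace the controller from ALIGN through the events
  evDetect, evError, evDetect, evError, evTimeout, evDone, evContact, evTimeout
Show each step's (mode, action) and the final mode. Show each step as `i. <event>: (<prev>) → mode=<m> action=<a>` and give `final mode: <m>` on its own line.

final mode: AVOID

1. evDetect: (ALIGN) → mode=RETURN action=open_gripper
2. evError: (RETURN) → mode=AVOID action=close_gripper
3. evDetect: (AVOID) → mode=ALIGN action=drive_stop
4. evError: (ALIGN) → mode=ALIGN action=drive_stop
5. evTimeout: (ALIGN) → mode=ALIGN action=beep
6. evDone: (ALIGN) → mode=ALIGN action=drive_fwd
7. evContact: (ALIGN) → mode=RETURN action=open_gripper
8. evTimeout: (RETURN) → mode=AVOID action=drive_fwd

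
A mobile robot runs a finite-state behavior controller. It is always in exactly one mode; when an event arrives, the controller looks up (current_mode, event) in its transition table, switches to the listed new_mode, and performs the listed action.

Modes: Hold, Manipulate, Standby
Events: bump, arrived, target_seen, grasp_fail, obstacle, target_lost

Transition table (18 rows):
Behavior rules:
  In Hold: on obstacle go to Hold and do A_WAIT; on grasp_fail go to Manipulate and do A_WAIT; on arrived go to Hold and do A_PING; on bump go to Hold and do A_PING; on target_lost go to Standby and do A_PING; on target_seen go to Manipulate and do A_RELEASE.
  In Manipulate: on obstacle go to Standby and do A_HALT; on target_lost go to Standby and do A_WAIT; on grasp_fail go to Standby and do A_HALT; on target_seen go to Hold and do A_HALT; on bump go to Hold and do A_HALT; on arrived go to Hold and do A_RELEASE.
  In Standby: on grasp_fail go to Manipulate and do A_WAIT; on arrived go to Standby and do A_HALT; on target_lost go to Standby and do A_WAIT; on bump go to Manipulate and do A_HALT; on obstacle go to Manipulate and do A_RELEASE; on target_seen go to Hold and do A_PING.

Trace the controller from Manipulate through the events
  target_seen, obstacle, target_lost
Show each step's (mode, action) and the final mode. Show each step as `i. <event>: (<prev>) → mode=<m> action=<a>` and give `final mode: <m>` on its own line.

1. target_seen: (Manipulate) → mode=Hold action=A_HALT
2. obstacle: (Hold) → mode=Hold action=A_WAIT
3. target_lost: (Hold) → mode=Standby action=A_PING

final mode: Standby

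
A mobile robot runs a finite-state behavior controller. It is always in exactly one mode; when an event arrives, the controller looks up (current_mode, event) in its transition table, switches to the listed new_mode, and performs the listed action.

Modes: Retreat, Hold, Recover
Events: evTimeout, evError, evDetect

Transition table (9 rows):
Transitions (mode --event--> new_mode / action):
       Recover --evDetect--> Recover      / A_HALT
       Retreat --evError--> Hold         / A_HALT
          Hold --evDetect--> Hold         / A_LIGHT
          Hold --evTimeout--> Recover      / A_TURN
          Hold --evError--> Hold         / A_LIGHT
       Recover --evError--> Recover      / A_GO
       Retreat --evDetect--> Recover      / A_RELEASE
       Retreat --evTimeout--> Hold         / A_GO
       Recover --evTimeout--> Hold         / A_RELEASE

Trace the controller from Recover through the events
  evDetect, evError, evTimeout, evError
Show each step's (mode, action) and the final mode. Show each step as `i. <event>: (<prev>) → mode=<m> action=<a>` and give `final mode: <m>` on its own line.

final mode: Hold

1. evDetect: (Recover) → mode=Recover action=A_HALT
2. evError: (Recover) → mode=Recover action=A_GO
3. evTimeout: (Recover) → mode=Hold action=A_RELEASE
4. evError: (Hold) → mode=Hold action=A_LIGHT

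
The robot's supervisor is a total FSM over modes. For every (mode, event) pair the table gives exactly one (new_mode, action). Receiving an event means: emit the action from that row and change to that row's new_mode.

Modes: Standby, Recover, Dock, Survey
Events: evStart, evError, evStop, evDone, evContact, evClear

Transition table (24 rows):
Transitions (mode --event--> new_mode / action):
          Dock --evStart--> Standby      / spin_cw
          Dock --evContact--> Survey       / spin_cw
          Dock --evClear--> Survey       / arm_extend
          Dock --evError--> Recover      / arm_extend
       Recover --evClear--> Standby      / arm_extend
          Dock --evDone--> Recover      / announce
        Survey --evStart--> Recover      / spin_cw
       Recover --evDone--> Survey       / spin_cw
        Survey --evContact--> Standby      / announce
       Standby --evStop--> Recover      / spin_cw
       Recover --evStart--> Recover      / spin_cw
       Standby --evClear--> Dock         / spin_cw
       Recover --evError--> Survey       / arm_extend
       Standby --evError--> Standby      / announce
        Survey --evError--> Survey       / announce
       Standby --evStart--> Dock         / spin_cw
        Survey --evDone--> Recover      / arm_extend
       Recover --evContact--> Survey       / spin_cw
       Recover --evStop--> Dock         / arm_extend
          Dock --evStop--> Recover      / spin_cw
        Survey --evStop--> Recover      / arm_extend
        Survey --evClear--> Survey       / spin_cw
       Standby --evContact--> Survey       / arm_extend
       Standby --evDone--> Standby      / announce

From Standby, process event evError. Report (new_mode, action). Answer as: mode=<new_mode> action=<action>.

mode=Standby action=announce

current mode = Standby; filter table to that mode:
  (Standby, evStop) → (Recover, spin_cw)
  (Standby, evClear) → (Dock, spin_cw)
  (Standby, evError) → (Standby, announce)  ← event matches
  (Standby, evStart) → (Dock, spin_cw)
  (Standby, evContact) → (Survey, arm_extend)
  (Standby, evDone) → (Standby, announce)
event = evError selects (Standby, announce)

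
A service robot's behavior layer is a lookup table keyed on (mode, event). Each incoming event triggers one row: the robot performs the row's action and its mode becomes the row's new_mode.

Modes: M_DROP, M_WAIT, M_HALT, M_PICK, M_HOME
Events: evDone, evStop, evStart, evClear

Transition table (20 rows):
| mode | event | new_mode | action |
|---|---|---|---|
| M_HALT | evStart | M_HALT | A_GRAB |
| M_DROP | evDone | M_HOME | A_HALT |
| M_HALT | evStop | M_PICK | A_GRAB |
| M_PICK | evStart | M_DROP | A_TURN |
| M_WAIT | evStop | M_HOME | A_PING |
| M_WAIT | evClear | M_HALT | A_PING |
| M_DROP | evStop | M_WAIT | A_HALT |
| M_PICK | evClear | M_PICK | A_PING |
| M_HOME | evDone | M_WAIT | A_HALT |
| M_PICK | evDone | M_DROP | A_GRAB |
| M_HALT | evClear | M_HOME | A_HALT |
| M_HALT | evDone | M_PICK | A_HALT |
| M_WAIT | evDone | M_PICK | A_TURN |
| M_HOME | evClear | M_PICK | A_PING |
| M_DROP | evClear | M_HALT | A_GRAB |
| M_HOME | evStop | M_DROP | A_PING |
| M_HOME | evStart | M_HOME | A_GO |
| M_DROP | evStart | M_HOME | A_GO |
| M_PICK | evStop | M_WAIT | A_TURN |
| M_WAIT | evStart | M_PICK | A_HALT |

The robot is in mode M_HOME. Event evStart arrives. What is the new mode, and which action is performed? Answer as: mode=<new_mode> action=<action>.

current mode = M_HOME; filter table to that mode:
  (M_HOME, evDone) → (M_WAIT, A_HALT)
  (M_HOME, evClear) → (M_PICK, A_PING)
  (M_HOME, evStop) → (M_DROP, A_PING)
  (M_HOME, evStart) → (M_HOME, A_GO)  ← event matches
event = evStart selects (M_HOME, A_GO)

mode=M_HOME action=A_GO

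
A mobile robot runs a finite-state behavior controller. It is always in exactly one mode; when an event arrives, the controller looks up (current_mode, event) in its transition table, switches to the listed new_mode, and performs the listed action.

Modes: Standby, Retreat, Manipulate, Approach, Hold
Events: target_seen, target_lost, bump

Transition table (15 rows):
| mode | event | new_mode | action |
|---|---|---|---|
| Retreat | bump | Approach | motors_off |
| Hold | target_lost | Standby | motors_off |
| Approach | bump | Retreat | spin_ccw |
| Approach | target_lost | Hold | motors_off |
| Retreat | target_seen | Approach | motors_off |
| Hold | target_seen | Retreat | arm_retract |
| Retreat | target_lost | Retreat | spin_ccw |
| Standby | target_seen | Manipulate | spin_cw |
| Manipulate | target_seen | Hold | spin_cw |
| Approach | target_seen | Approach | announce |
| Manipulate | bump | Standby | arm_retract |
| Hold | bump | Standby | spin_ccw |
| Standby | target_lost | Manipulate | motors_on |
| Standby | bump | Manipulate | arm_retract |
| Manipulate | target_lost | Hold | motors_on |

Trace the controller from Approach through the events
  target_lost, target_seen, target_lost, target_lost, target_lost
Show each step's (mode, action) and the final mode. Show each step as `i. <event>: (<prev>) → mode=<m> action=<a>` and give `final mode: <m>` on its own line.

final mode: Retreat

1. target_lost: (Approach) → mode=Hold action=motors_off
2. target_seen: (Hold) → mode=Retreat action=arm_retract
3. target_lost: (Retreat) → mode=Retreat action=spin_ccw
4. target_lost: (Retreat) → mode=Retreat action=spin_ccw
5. target_lost: (Retreat) → mode=Retreat action=spin_ccw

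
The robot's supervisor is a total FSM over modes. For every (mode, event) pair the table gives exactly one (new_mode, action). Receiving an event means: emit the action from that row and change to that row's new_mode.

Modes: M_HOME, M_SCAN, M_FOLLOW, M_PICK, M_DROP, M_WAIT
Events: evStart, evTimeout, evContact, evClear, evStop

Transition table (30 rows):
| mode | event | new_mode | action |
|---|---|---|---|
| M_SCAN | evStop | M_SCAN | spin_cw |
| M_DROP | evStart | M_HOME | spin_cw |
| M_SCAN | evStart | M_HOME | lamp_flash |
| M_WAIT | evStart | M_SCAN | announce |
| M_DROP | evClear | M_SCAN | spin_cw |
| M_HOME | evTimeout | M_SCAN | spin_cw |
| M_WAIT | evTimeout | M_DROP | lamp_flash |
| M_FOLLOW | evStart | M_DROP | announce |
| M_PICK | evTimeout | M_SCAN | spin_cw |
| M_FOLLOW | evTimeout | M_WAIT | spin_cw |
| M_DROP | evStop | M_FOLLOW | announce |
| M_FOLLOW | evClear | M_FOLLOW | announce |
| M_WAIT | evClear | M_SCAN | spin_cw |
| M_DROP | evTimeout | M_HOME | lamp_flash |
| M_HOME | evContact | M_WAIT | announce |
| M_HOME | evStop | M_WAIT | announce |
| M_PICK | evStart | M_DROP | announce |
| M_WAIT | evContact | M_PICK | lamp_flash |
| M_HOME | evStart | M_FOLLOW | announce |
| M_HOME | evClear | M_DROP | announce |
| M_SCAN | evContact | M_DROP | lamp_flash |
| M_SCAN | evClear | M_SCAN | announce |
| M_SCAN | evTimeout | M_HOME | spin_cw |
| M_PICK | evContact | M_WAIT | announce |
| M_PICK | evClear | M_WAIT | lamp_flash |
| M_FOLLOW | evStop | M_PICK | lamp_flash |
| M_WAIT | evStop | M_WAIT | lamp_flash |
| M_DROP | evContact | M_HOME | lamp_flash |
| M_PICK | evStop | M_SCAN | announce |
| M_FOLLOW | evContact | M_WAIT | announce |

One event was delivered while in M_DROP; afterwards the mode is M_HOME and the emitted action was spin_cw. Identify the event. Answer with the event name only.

evStart

try evStart: (M_DROP, evStart) → (M_HOME, spin_cw)  ← matches
try evTimeout: (M_DROP, evTimeout) → (M_HOME, lamp_flash)
try evContact: (M_DROP, evContact) → (M_HOME, lamp_flash)
try evClear: (M_DROP, evClear) → (M_SCAN, spin_cw)
try evStop: (M_DROP, evStop) → (M_FOLLOW, announce)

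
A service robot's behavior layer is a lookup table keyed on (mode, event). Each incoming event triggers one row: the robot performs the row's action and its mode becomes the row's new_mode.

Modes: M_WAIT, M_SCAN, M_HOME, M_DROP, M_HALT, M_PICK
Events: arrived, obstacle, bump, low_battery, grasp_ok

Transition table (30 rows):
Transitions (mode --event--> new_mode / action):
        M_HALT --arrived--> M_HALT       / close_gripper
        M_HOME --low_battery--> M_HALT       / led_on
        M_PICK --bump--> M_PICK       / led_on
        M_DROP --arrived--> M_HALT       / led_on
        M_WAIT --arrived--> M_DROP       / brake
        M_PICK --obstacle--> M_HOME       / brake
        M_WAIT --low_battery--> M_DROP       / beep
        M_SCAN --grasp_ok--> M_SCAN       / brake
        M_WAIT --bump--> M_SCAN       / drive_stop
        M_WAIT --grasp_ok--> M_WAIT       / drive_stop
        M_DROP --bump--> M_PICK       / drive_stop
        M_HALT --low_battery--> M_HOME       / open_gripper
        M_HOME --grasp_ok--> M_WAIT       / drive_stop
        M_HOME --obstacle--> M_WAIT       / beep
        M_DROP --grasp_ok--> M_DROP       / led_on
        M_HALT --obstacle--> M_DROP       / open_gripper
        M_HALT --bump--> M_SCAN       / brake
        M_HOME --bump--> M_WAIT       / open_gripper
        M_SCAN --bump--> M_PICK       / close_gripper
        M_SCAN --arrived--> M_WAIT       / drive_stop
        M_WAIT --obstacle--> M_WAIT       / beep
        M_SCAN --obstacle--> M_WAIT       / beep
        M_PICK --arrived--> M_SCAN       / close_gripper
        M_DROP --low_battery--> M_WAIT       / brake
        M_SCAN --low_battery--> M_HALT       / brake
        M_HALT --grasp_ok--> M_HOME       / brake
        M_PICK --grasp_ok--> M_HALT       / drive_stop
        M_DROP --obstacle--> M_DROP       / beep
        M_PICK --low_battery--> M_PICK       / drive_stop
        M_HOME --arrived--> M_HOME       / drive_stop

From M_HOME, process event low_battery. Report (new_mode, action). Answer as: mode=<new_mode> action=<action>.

current mode = M_HOME; filter table to that mode:
  (M_HOME, low_battery) → (M_HALT, led_on)  ← event matches
  (M_HOME, grasp_ok) → (M_WAIT, drive_stop)
  (M_HOME, obstacle) → (M_WAIT, beep)
  (M_HOME, bump) → (M_WAIT, open_gripper)
  (M_HOME, arrived) → (M_HOME, drive_stop)
event = low_battery selects (M_HALT, led_on)

mode=M_HALT action=led_on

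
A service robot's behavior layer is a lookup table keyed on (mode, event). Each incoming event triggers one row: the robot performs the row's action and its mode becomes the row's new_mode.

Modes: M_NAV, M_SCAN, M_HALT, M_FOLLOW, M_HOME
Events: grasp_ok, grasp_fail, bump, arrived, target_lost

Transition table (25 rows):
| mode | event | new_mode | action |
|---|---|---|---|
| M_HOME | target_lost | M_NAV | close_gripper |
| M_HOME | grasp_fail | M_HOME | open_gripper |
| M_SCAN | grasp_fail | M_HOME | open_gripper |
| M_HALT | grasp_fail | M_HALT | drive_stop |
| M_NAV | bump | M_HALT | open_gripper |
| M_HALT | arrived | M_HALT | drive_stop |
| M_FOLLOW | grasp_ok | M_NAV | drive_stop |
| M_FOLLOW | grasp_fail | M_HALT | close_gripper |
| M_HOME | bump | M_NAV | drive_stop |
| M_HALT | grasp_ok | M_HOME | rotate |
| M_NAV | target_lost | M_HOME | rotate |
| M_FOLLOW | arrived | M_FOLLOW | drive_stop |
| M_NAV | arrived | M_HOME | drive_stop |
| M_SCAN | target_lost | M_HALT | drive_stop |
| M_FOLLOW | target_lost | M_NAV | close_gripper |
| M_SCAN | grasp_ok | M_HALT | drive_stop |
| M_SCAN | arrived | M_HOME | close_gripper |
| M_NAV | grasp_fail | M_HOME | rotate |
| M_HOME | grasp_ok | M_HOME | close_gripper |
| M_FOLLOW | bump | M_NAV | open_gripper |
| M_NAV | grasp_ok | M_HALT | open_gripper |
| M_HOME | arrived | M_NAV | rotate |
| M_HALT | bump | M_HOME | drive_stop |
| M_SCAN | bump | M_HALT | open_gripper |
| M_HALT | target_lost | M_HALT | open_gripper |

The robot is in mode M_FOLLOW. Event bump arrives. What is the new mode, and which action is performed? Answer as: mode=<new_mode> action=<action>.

current mode = M_FOLLOW; filter table to that mode:
  (M_FOLLOW, grasp_ok) → (M_NAV, drive_stop)
  (M_FOLLOW, grasp_fail) → (M_HALT, close_gripper)
  (M_FOLLOW, arrived) → (M_FOLLOW, drive_stop)
  (M_FOLLOW, target_lost) → (M_NAV, close_gripper)
  (M_FOLLOW, bump) → (M_NAV, open_gripper)  ← event matches
event = bump selects (M_NAV, open_gripper)

mode=M_NAV action=open_gripper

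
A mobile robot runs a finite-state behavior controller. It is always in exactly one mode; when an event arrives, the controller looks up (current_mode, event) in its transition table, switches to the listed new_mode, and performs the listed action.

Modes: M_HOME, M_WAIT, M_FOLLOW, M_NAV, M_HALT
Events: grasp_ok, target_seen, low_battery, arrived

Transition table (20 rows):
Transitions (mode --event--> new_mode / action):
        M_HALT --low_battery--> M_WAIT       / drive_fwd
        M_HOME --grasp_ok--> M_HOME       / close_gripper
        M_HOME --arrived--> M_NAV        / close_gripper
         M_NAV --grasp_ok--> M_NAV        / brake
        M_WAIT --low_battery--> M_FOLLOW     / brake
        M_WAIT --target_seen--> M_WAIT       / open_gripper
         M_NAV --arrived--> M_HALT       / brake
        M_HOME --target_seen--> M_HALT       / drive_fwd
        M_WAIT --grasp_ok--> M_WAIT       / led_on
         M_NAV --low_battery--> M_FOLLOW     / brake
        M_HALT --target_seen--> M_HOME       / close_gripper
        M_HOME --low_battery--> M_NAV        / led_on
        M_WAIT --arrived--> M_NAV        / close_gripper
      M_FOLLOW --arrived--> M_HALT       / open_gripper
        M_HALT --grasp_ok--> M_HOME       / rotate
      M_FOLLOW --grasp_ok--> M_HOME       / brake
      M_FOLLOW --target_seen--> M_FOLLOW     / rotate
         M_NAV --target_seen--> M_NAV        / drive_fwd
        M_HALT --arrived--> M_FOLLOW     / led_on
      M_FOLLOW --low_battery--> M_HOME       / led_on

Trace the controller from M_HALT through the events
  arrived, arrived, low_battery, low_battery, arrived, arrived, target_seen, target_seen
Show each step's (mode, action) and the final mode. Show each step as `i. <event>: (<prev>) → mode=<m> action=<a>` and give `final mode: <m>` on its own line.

final mode: M_FOLLOW

1. arrived: (M_HALT) → mode=M_FOLLOW action=led_on
2. arrived: (M_FOLLOW) → mode=M_HALT action=open_gripper
3. low_battery: (M_HALT) → mode=M_WAIT action=drive_fwd
4. low_battery: (M_WAIT) → mode=M_FOLLOW action=brake
5. arrived: (M_FOLLOW) → mode=M_HALT action=open_gripper
6. arrived: (M_HALT) → mode=M_FOLLOW action=led_on
7. target_seen: (M_FOLLOW) → mode=M_FOLLOW action=rotate
8. target_seen: (M_FOLLOW) → mode=M_FOLLOW action=rotate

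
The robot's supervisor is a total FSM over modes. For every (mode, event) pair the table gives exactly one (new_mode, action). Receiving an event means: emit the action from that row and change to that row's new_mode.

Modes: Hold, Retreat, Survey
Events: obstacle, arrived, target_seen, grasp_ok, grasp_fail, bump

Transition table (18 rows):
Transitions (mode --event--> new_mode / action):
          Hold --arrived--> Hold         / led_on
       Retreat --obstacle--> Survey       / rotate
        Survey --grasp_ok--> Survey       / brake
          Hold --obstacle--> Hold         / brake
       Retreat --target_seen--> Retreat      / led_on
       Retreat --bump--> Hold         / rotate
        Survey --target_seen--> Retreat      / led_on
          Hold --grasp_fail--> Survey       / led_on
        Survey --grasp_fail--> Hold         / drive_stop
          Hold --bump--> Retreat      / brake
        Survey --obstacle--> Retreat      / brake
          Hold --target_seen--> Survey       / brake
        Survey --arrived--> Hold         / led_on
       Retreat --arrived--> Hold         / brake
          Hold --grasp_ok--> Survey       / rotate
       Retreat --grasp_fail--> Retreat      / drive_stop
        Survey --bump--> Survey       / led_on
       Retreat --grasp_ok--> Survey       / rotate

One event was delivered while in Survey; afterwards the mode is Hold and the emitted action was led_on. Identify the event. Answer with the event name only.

arrived

try obstacle: (Survey, obstacle) → (Retreat, brake)
try arrived: (Survey, arrived) → (Hold, led_on)  ← matches
try target_seen: (Survey, target_seen) → (Retreat, led_on)
try grasp_ok: (Survey, grasp_ok) → (Survey, brake)
try grasp_fail: (Survey, grasp_fail) → (Hold, drive_stop)
try bump: (Survey, bump) → (Survey, led_on)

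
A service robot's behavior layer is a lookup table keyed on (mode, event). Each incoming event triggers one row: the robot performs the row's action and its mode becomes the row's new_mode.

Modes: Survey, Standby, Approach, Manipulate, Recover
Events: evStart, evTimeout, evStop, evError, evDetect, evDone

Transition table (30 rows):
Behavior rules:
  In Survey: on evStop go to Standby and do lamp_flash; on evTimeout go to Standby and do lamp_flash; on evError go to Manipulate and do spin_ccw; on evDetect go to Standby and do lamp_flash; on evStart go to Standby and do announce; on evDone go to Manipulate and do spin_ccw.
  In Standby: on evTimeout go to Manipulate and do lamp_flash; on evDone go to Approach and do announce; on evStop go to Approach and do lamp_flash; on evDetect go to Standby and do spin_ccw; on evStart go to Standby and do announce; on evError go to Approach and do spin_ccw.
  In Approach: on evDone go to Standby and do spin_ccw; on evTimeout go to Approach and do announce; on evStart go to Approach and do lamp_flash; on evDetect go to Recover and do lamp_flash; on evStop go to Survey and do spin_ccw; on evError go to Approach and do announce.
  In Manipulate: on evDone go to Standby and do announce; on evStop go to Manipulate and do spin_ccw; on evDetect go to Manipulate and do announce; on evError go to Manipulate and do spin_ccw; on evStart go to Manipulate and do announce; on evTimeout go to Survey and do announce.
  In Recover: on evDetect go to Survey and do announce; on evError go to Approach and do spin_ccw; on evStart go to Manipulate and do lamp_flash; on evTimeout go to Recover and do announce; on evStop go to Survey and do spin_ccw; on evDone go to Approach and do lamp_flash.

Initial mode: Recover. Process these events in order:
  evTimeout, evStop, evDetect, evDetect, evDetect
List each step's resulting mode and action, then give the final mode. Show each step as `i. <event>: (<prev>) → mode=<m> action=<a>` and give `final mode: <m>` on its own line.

1. evTimeout: (Recover) → mode=Recover action=announce
2. evStop: (Recover) → mode=Survey action=spin_ccw
3. evDetect: (Survey) → mode=Standby action=lamp_flash
4. evDetect: (Standby) → mode=Standby action=spin_ccw
5. evDetect: (Standby) → mode=Standby action=spin_ccw

final mode: Standby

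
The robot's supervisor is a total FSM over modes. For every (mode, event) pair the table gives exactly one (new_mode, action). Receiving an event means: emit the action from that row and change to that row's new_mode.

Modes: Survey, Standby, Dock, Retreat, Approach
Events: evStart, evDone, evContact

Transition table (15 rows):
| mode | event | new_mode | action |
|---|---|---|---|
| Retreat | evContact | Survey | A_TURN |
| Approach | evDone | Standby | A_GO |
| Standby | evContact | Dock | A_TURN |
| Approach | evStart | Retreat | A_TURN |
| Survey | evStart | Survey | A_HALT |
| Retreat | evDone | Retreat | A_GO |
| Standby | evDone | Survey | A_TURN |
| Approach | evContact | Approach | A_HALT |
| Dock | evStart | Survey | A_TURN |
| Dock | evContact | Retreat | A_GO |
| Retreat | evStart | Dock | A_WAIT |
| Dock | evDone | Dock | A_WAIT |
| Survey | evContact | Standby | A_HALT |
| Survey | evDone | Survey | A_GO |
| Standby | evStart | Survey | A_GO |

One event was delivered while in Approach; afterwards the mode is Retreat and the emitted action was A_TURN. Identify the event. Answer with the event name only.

evStart

try evStart: (Approach, evStart) → (Retreat, A_TURN)  ← matches
try evDone: (Approach, evDone) → (Standby, A_GO)
try evContact: (Approach, evContact) → (Approach, A_HALT)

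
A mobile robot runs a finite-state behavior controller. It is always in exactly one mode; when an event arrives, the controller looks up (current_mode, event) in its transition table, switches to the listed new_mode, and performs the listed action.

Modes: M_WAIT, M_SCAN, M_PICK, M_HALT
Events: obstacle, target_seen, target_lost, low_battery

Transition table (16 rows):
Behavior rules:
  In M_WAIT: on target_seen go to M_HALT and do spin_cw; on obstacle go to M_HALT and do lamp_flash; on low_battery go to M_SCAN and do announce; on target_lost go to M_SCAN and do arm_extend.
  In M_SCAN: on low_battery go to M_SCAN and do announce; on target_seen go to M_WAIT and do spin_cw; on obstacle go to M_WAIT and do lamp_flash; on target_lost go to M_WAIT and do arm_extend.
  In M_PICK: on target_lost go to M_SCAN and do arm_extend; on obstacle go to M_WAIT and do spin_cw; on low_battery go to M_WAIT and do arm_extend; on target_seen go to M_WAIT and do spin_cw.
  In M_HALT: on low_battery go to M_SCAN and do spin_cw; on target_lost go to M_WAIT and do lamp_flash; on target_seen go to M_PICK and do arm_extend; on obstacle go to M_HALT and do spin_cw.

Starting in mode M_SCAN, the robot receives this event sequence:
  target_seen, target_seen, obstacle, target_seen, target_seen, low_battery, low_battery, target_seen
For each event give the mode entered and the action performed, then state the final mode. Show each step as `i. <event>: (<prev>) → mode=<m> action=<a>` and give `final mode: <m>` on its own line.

1. target_seen: (M_SCAN) → mode=M_WAIT action=spin_cw
2. target_seen: (M_WAIT) → mode=M_HALT action=spin_cw
3. obstacle: (M_HALT) → mode=M_HALT action=spin_cw
4. target_seen: (M_HALT) → mode=M_PICK action=arm_extend
5. target_seen: (M_PICK) → mode=M_WAIT action=spin_cw
6. low_battery: (M_WAIT) → mode=M_SCAN action=announce
7. low_battery: (M_SCAN) → mode=M_SCAN action=announce
8. target_seen: (M_SCAN) → mode=M_WAIT action=spin_cw

final mode: M_WAIT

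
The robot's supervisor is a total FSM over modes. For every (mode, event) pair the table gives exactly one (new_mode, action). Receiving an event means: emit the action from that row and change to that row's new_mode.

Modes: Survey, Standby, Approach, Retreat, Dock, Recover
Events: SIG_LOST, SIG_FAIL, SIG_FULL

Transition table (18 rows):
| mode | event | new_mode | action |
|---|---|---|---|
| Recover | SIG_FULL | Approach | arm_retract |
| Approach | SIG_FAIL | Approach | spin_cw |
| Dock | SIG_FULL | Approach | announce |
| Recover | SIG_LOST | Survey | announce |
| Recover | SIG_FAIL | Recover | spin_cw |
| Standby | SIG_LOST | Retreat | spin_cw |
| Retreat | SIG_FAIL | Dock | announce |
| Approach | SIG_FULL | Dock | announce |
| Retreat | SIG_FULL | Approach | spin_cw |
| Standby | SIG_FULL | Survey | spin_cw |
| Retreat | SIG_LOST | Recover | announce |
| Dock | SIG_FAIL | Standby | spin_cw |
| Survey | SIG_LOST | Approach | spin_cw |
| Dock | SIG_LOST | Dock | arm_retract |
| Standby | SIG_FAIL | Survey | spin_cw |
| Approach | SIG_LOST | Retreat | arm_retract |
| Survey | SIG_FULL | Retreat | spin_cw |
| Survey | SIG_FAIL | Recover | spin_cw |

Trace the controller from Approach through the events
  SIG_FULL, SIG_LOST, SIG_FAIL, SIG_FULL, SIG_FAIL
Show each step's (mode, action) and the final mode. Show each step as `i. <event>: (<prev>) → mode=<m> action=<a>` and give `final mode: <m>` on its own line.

final mode: Recover

1. SIG_FULL: (Approach) → mode=Dock action=announce
2. SIG_LOST: (Dock) → mode=Dock action=arm_retract
3. SIG_FAIL: (Dock) → mode=Standby action=spin_cw
4. SIG_FULL: (Standby) → mode=Survey action=spin_cw
5. SIG_FAIL: (Survey) → mode=Recover action=spin_cw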